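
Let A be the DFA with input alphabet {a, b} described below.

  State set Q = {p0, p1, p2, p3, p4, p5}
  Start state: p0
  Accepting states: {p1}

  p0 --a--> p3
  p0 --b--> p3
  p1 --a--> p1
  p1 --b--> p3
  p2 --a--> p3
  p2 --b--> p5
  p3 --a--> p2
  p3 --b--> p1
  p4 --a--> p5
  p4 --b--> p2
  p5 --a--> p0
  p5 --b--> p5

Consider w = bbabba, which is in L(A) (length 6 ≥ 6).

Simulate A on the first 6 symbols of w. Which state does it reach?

p1

Run of A on the first 6 characters of w = b b a b b a:
  step 0: p0  (start)
  step 1: p3  (read b: p0→p3)
  step 2: p1  (read b: p3→p1)
  step 3: p1  (read a: p1→p1)
  step 4: p3  (read b: p1→p3)
  step 5: p1  (read b: p3→p1)
  step 6: p1  (read a: p1→p1)

After reading 6 characters, A is in state p1.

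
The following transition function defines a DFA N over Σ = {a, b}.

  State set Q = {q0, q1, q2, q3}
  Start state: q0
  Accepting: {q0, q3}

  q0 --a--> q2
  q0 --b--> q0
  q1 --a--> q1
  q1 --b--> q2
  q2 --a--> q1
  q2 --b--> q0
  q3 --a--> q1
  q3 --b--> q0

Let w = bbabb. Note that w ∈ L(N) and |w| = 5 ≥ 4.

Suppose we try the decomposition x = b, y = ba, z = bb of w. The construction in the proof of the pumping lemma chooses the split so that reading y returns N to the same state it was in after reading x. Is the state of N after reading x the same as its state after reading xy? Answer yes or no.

no

Run of N on the first 3 characters of w = b b a:
  step 0: q0  (start)
  step 1: q0  (read b: q0→q0)
  step 2: q0  (read b: q0→q0)
  step 3: q2  (read a: q0→q2)

After x (step 1): q0. After xy (step 3): q2.
They differ (q0 ≠ q2), so y is not a cycle from the state after x; this split is not the one the pumping-lemma construction produces, and pumping y need not keep the string in L(N).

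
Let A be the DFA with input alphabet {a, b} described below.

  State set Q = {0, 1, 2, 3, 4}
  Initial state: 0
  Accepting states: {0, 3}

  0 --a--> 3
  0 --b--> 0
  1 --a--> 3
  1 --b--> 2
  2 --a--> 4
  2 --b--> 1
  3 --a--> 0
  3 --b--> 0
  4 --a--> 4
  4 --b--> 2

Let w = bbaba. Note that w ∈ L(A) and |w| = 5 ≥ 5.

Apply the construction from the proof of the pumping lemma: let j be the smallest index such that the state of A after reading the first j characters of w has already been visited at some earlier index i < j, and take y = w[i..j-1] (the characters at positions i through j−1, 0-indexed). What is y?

b

State sequence: 0 -b-> 0 -b-> 0 -a-> 3 -b-> 0 -a-> 3
First repeat at step 1: 0 was already visited.

So i = 0, j = 1, giving x = w[0:0] = ε, y = w[0:1] = b, z = w[1:5] = baba.
Check: |xy| = 1 ≤ 5 and |y| = 1 ≥ 1. Reading y takes A from 0 back to 0, so every xyⁱz is accepted.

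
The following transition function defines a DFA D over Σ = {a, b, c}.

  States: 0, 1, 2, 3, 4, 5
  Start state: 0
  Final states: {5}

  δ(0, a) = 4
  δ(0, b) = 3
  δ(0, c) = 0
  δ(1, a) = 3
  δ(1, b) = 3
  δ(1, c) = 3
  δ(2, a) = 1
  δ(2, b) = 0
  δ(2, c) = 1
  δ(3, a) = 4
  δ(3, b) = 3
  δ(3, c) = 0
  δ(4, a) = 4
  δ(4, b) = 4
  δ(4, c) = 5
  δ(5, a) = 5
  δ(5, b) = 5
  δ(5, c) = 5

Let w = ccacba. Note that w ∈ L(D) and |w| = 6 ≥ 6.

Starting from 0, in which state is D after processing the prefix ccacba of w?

Run of D on the first 6 characters of w = c c a c b a:
  step 0: 0  (start)
  step 1: 0  (read c: 0→0)
  step 2: 0  (read c: 0→0)
  step 3: 4  (read a: 0→4)
  step 4: 5  (read c: 4→5)
  step 5: 5  (read b: 5→5)
  step 6: 5  (read a: 5→5)

After reading 6 characters, D is in state 5.
(This kind of state-tracing is the core of the pumping-lemma construction: with 6 states, pigeonhole forces a repeat within the first 6 steps.)

5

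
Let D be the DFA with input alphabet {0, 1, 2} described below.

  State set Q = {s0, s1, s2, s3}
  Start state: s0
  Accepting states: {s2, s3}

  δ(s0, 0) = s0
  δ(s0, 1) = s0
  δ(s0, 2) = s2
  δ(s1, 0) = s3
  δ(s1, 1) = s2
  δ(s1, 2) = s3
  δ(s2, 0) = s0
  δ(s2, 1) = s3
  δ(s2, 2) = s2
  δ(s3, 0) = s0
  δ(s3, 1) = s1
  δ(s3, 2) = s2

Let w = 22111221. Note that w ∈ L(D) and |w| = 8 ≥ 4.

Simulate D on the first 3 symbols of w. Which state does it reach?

s3

State sequence: s0 -2-> s2 -2-> s2 -1-> s3

After reading 3 characters, D is in state s3.
(This kind of state-tracing is the core of the pumping-lemma construction: with 4 states, pigeonhole forces a repeat within the first 4 steps.)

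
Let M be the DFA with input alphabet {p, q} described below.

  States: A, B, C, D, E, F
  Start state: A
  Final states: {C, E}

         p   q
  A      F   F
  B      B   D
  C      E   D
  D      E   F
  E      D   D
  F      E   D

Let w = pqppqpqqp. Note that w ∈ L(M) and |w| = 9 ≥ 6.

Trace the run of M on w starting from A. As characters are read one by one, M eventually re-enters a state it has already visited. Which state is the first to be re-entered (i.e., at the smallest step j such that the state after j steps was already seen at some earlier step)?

D

State sequence: A -p-> F -q-> D -p-> E -p-> D -q-> F -p-> E -q-> D -q-> F -p-> E
First repeat at step 4: D was already visited.

The earliest repeat is at step j = 4: M is in D, which it already visited at step i = 2.
With |Q| = 6, pigeonhole forces a state repeat no later than step 6; the substring read between the first and second visits to that state can be pumped.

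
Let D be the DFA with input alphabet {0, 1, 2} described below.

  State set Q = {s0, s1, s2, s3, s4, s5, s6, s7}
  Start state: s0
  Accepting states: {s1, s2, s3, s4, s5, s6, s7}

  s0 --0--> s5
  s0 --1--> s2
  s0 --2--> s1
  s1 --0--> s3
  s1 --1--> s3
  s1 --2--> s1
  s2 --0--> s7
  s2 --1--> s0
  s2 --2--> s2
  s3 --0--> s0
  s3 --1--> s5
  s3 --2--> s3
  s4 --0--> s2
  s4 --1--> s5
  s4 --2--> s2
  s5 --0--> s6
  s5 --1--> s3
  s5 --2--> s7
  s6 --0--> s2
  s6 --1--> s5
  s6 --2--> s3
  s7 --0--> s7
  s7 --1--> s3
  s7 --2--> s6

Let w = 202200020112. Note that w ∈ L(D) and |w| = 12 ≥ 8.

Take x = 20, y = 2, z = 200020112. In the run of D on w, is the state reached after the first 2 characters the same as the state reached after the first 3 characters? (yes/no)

yes

State sequence: s0 -2-> s1 -0-> s3 -2-> s3

After x (step 2): s3. After xy (step 3): s3.
They match, so y = 2 drives D around a cycle from s3 back to itself; pumping y any number of times keeps D in s3 before reading z, and xyⁱz ∈ L(D) for every i ≥ 0.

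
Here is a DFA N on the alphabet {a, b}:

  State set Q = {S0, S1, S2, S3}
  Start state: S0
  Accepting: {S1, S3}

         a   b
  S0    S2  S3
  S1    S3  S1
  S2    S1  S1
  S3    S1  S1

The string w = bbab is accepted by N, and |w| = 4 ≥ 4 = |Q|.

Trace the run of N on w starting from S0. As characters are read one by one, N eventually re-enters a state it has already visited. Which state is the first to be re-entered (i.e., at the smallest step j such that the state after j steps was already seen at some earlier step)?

S3

Run of N on w = b b a b:
  step 0: S0  (start)
  step 1: S3  (read b: S0→S3)
  step 2: S1  (read b: S3→S1)
  step 3: S3  (read a: S1→S3)   ← first repeat (S3 seen earlier)
  step 4: S1  (read b: S3→S1)

The earliest repeat is at step j = 3: N is in S3, which it already visited at step i = 1.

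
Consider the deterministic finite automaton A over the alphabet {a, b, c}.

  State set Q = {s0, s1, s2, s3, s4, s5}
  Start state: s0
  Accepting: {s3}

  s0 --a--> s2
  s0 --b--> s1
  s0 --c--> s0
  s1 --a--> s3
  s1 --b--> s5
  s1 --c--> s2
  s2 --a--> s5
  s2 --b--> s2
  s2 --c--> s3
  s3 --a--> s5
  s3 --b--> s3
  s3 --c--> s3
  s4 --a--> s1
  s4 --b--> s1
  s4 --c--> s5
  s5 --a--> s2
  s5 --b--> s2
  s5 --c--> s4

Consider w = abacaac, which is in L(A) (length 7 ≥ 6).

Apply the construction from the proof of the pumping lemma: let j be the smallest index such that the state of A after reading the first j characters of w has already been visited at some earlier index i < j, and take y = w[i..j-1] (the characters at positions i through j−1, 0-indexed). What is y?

State sequence: s0 -a-> s2 -b-> s2 -a-> s5 -c-> s4 -a-> s1 -a-> s3 -c-> s3
First repeat at step 2: s2 was already visited.

So i = 1, j = 2, giving x = w[0:1] = a, y = w[1:2] = b, z = w[2:7] = acaac.
Check: |xy| = 2 ≤ 6 and |y| = 1 ≥ 1. Reading y takes A from s2 back to s2, so every xyⁱz is accepted.

b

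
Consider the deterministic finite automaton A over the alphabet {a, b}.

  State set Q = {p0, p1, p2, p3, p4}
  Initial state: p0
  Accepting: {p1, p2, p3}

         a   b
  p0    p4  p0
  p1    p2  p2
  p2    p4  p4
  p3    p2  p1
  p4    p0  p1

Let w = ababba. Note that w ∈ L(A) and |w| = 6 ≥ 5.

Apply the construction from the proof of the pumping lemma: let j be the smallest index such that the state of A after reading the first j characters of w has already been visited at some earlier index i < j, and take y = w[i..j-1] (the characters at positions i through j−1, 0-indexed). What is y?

State sequence: p0 -a-> p4 -b-> p1 -a-> p2 -b-> p4 -b-> p1 -a-> p2
First repeat at step 4: p4 was already visited.

So i = 1, j = 4, giving x = w[0:1] = a, y = w[1:4] = bab, z = w[4:6] = ba.
Check: |xy| = 4 ≤ 5 and |y| = 3 ≥ 1. Reading y takes A from p4 back to p4, so every xyⁱz is accepted.

bab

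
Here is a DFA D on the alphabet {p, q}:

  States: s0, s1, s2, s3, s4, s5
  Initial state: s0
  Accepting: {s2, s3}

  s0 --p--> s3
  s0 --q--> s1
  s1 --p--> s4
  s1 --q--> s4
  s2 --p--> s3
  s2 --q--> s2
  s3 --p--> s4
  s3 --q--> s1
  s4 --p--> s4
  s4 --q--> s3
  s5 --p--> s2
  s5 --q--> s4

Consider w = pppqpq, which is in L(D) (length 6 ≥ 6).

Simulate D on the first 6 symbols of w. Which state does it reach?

s3

Run of D on the first 6 characters of w = p p p q p q:
  step 0: s0  (start)
  step 1: s3  (read p: s0→s3)
  step 2: s4  (read p: s3→s4)
  step 3: s4  (read p: s4→s4)
  step 4: s3  (read q: s4→s3)
  step 5: s4  (read p: s3→s4)
  step 6: s3  (read q: s4→s3)

After reading 6 characters, D is in state s3.
(This kind of state-tracing is the core of the pumping-lemma construction: with 6 states, pigeonhole forces a repeat within the first 6 steps.)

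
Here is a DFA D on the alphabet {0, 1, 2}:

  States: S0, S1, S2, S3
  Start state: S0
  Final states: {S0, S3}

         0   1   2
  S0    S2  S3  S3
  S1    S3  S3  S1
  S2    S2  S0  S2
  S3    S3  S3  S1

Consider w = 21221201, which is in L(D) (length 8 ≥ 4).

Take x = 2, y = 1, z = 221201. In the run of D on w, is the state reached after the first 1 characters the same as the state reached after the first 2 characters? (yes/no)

yes

State sequence: S0 -2-> S3 -1-> S3

After x (step 1): S3. After xy (step 2): S3.
They match, so y = 1 drives D around a cycle from S3 back to itself; pumping y any number of times keeps D in S3 before reading z, and xyⁱz ∈ L(D) for every i ≥ 0.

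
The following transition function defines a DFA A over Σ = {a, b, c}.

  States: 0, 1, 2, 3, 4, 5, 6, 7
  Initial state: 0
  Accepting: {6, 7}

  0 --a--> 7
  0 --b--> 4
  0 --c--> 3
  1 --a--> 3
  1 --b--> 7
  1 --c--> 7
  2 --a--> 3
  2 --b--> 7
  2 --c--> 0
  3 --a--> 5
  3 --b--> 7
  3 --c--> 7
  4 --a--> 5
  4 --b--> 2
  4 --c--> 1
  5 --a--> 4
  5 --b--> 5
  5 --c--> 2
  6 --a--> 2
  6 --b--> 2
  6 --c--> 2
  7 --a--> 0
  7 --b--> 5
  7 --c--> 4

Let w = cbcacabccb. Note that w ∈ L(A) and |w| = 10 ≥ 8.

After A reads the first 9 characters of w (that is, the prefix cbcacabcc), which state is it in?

1

State sequence: 0 -c-> 3 -b-> 7 -c-> 4 -a-> 5 -c-> 2 -a-> 3 -b-> 7 -c-> 4 -c-> 1

After reading 9 characters, A is in state 1.
(This kind of state-tracing is the core of the pumping-lemma construction: with 8 states, pigeonhole forces a repeat within the first 8 steps.)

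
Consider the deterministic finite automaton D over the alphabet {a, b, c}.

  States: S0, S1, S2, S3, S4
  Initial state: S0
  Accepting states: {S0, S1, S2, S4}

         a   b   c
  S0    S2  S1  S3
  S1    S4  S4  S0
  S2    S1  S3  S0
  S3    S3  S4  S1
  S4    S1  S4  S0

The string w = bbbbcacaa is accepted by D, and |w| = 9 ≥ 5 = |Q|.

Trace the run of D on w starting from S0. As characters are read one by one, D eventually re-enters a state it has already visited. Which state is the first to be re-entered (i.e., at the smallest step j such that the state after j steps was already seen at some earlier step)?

S4

Run of D on w = b b b b c a c a a:
  step 0: S0  (start)
  step 1: S1  (read b: S0→S1)
  step 2: S4  (read b: S1→S4)
  step 3: S4  (read b: S4→S4)   ← first repeat (S4 seen earlier)
  step 4: S4  (read b: S4→S4)
  step 5: S0  (read c: S4→S0)
  step 6: S2  (read a: S0→S2)
  step 7: S0  (read c: S2→S0)
  step 8: S2  (read a: S0→S2)
  step 9: S1  (read a: S2→S1)

The earliest repeat is at step j = 3: D is in S4, which it already visited at step i = 2.
Since D has 5 states, any run of length ≥ 5 visits 5+1 states, so by pigeonhole some state repeats within the first 5 steps — that repeat gives the pumpable loop.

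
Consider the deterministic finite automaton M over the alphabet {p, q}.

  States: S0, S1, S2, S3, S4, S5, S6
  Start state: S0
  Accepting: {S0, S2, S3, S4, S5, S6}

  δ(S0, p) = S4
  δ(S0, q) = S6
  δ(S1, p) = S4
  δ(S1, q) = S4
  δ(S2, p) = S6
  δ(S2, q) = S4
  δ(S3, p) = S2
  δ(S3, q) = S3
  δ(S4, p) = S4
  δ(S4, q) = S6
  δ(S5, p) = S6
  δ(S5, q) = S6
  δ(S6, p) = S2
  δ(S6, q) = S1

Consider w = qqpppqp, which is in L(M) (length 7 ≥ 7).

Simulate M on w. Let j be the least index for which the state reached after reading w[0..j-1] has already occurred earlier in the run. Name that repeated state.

State sequence: S0 -q-> S6 -q-> S1 -p-> S4 -p-> S4 -p-> S4 -q-> S6 -p-> S2
First repeat at step 4: S4 was already visited.

The earliest repeat is at step j = 4: M is in S4, which it already visited at step i = 3.
With |Q| = 7, pigeonhole forces a state repeat no later than step 7; the substring read between the first and second visits to that state can be pumped.

S4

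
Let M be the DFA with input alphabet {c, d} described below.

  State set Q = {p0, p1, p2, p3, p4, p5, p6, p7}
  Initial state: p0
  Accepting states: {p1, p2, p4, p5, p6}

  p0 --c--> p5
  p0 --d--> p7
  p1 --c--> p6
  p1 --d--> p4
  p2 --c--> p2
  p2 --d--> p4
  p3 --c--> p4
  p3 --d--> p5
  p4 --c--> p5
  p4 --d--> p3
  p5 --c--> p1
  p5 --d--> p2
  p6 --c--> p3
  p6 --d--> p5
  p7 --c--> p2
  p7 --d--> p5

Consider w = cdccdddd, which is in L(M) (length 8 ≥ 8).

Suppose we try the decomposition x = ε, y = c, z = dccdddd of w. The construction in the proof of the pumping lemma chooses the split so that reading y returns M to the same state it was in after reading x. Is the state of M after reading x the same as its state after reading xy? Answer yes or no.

Run of M on the first 1 characters of w = c:
  step 0: p0  (start)
  step 1: p5  (read c: p0→p5)

After x (step 0): p0. After xy (step 1): p5.
They differ (p0 ≠ p5), so y is not a cycle from the state after x; this split is not the one the pumping-lemma construction produces, and pumping y need not keep the string in L(M).

no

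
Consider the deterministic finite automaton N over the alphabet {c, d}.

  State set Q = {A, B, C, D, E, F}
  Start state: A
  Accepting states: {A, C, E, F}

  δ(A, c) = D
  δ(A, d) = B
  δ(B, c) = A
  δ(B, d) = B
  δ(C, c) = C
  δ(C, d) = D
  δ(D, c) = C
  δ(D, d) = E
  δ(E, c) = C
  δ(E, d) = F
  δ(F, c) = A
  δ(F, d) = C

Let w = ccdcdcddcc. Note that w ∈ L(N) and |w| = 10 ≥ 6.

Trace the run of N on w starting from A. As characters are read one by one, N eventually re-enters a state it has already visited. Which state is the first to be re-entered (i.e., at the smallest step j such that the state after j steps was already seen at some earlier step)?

D

State sequence: A -c-> D -c-> C -d-> D -c-> C -d-> D -c-> C -d-> D -d-> E -c-> C -c-> C
First repeat at step 3: D was already visited.

The earliest repeat is at step j = 3: N is in D, which it already visited at step i = 1.
The DFA has 6 states, so the proof of the pumping lemma guarantees a repeated state among the first 6+1 visited; the segment between the two visits is the pumpable y.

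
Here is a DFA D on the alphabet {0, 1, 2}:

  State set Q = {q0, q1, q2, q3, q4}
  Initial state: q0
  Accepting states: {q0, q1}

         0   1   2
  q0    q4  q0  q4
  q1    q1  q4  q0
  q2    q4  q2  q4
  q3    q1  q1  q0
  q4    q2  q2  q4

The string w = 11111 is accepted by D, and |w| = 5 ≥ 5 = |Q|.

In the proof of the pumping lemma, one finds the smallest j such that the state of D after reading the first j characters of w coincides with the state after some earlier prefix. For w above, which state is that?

Run of D on w = 1 1 1 1 1:
  step 0: q0  (start)
  step 1: q0  (read 1: q0→q0)   ← first repeat (q0 seen earlier)
  step 2: q0  (read 1: q0→q0)
  step 3: q0  (read 1: q0→q0)
  step 4: q0  (read 1: q0→q0)
  step 5: q0  (read 1: q0→q0)

The earliest repeat is at step j = 1: D is in q0, which it already visited at step i = 0.
Pumping length from the standard proof: p = 5 (the number of states). The repeated state found above gives |xy| = j ≤ 5 and |y| = j − i ≥ 1.

q0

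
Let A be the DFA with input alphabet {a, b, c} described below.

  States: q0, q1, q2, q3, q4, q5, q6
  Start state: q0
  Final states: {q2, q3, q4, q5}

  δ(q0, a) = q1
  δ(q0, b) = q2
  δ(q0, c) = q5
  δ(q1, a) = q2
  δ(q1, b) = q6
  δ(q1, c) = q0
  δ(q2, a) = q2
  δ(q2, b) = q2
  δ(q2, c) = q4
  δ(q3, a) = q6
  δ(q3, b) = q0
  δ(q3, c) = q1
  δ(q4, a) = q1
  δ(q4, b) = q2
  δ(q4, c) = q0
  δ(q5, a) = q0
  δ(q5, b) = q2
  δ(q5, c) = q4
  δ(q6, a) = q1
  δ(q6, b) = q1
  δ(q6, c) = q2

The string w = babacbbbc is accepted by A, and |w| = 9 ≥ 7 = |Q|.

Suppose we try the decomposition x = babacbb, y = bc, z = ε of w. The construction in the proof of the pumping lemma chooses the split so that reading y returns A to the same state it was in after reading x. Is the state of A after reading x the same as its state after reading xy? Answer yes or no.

Run of A on the first 9 characters of w = b a b a c b b b c:
  step 0: q0  (start)
  step 1: q2  (read b: q0→q2)
  step 2: q2  (read a: q2→q2)
  step 3: q2  (read b: q2→q2)
  step 4: q2  (read a: q2→q2)
  step 5: q4  (read c: q2→q4)
  step 6: q2  (read b: q4→q2)
  step 7: q2  (read b: q2→q2)
  step 8: q2  (read b: q2→q2)
  step 9: q4  (read c: q2→q4)

After x (step 7): q2. After xy (step 9): q4.
They differ (q2 ≠ q4), so y is not a cycle from the state after x; this split is not the one the pumping-lemma construction produces, and pumping y need not keep the string in L(A).

no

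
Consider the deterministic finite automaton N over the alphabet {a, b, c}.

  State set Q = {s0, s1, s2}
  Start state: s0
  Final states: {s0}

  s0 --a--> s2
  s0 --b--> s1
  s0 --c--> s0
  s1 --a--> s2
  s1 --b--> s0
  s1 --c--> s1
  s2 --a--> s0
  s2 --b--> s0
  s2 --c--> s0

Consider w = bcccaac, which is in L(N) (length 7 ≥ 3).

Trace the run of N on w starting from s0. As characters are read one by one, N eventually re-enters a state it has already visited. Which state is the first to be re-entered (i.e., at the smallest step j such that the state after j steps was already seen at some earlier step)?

State sequence: s0 -b-> s1 -c-> s1 -c-> s1 -c-> s1 -a-> s2 -a-> s0 -c-> s0
First repeat at step 2: s1 was already visited.

The earliest repeat is at step j = 2: N is in s1, which it already visited at step i = 1.

s1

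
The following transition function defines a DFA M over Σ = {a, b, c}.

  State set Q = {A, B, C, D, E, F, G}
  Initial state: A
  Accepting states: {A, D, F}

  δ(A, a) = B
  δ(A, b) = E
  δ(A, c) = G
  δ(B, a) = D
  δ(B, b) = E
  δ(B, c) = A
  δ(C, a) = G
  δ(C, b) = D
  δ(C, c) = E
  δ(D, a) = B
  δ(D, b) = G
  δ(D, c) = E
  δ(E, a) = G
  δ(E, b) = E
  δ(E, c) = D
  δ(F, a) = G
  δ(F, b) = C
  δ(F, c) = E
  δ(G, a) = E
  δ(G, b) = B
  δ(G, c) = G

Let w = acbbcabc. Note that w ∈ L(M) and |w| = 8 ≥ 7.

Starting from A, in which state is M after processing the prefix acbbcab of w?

E

State sequence: A -a-> B -c-> A -b-> E -b-> E -c-> D -a-> B -b-> E

After reading 7 characters, M is in state E.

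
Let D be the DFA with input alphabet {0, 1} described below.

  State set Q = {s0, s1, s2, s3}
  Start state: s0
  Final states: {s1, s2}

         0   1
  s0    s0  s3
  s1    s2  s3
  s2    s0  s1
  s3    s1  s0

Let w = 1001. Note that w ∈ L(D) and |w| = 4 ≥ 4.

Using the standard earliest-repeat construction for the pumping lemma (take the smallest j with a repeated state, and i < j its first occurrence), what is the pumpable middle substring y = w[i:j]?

Run of D on w = 1 0 0 1:
  step 0: s0  (start)
  step 1: s3  (read 1: s0→s3)
  step 2: s1  (read 0: s3→s1)
  step 3: s2  (read 0: s1→s2)
  step 4: s1  (read 1: s2→s1)   ← first repeat (s1 seen earlier)

So i = 2, j = 4, giving x = w[0:2] = 10, y = w[2:4] = 01, z = w[4:4] = ε.
Check: |xy| = 4 ≤ 4 and |y| = 2 ≥ 1. Reading y takes D from s1 back to s1, so every xyⁱz is accepted.

01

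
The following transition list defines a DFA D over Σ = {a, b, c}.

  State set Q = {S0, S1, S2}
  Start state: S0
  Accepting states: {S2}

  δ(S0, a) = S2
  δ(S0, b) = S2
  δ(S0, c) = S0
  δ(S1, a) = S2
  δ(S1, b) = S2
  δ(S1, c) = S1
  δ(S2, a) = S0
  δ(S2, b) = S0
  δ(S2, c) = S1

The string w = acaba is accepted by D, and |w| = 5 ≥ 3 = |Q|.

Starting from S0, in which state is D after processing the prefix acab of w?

S0

State sequence: S0 -a-> S2 -c-> S1 -a-> S2 -b-> S0

After reading 4 characters, D is in state S0.
(This kind of state-tracing is the core of the pumping-lemma construction: with 3 states, pigeonhole forces a repeat within the first 3 steps.)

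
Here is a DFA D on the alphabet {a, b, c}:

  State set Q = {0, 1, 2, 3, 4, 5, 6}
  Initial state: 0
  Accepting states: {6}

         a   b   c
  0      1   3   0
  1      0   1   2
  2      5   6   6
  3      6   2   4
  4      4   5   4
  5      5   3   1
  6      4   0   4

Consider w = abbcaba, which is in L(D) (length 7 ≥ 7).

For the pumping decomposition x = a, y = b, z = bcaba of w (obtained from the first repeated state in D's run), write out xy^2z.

abbbcaba

xy^2z = a·b·b·bcaba = abbbcaba.
Reading y = b takes D from 1 back to 1, so after x·y·y the machine is still in 1, and z then leads to the accepting state 6. Hence abbbcaba ∈ L(D).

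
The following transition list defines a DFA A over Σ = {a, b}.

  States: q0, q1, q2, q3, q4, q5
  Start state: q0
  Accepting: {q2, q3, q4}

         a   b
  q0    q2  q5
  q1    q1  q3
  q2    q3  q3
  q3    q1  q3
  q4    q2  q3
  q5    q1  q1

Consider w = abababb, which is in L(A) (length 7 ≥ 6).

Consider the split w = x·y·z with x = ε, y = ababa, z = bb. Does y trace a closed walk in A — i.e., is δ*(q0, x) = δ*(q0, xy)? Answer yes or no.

Run of A on the first 5 characters of w = a b a b a:
  step 0: q0  (start)
  step 1: q2  (read a: q0→q2)
  step 2: q3  (read b: q2→q3)
  step 3: q1  (read a: q3→q1)
  step 4: q3  (read b: q1→q3)
  step 5: q1  (read a: q3→q1)

After x (step 0): q0. After xy (step 5): q1.
They differ (q0 ≠ q1), so y is not a cycle from the state after x; this split is not the one the pumping-lemma construction produces, and pumping y need not keep the string in L(A).

no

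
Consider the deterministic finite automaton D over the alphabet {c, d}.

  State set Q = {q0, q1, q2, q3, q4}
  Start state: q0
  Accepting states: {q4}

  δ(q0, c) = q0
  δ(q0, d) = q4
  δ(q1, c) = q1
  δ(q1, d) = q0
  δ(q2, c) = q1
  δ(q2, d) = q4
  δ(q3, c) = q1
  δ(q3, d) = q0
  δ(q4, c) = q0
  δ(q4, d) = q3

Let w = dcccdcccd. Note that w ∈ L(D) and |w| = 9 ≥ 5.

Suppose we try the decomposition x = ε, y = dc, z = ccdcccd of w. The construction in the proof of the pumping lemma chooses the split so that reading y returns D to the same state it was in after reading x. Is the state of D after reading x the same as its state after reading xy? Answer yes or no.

yes

Run of D on the first 2 characters of w = d c:
  step 0: q0  (start)
  step 1: q4  (read d: q0→q4)
  step 2: q0  (read c: q4→q0)

After x (step 0): q0. After xy (step 2): q0.
They match, so y = dc drives D around a cycle from q0 back to itself; pumping y any number of times keeps D in q0 before reading z, and xyⁱz ∈ L(D) for every i ≥ 0.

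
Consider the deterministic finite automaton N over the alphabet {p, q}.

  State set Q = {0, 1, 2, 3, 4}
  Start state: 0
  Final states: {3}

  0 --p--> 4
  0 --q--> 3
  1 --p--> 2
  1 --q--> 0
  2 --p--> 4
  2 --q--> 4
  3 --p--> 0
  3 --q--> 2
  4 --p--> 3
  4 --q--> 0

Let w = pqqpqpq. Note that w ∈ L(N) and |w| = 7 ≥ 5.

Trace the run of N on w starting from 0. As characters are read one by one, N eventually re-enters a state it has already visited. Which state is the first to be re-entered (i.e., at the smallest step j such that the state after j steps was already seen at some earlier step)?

0

Run of N on w = p q q p q p q:
  step 0: 0  (start)
  step 1: 4  (read p: 0→4)
  step 2: 0  (read q: 4→0)   ← first repeat (0 seen earlier)
  step 3: 3  (read q: 0→3)
  step 4: 0  (read p: 3→0)
  step 5: 3  (read q: 0→3)
  step 6: 0  (read p: 3→0)
  step 7: 3  (read q: 0→3)

The earliest repeat is at step j = 2: N is in 0, which it already visited at step i = 0.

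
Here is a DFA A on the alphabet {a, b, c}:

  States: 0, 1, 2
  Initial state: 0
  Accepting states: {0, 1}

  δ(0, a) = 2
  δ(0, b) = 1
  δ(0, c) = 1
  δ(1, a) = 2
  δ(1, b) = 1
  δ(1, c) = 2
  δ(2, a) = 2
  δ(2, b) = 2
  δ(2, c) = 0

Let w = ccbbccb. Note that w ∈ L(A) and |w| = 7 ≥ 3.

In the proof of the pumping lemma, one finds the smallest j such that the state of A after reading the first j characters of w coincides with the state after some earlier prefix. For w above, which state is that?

2

State sequence: 0 -c-> 1 -c-> 2 -b-> 2 -b-> 2 -c-> 0 -c-> 1 -b-> 1
First repeat at step 3: 2 was already visited.

The earliest repeat is at step j = 3: A is in 2, which it already visited at step i = 2.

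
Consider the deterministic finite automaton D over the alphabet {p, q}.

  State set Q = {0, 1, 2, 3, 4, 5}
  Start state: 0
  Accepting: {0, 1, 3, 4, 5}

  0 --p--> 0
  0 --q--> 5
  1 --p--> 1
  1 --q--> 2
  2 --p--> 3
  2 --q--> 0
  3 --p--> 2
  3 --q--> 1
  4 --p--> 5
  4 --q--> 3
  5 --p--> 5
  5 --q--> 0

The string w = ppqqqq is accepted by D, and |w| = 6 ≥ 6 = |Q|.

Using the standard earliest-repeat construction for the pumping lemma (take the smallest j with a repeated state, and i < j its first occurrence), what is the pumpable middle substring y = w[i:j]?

Run of D on w = p p q q q q:
  step 0: 0  (start)
  step 1: 0  (read p: 0→0)   ← first repeat (0 seen earlier)
  step 2: 0  (read p: 0→0)
  step 3: 5  (read q: 0→5)
  step 4: 0  (read q: 5→0)
  step 5: 5  (read q: 0→5)
  step 6: 0  (read q: 5→0)

So i = 0, j = 1, giving x = w[0:0] = ε, y = w[0:1] = p, z = w[1:6] = pqqqq.
Check: |xy| = 1 ≤ 6 and |y| = 1 ≥ 1. Reading y takes D from 0 back to 0, so every xyⁱz is accepted.

p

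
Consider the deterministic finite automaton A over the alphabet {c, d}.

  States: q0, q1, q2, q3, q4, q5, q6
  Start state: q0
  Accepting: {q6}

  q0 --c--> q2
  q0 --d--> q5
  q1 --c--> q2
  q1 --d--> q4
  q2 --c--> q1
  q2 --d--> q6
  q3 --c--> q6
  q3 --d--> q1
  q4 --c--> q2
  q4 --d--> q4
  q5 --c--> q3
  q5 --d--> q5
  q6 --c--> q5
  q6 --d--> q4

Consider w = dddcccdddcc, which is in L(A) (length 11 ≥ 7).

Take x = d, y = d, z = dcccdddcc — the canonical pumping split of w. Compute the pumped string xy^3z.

xy^3z = d·d·d·d·dcccdddcc = dddddcccdddcc.
Reading y = d takes A from q5 back to q5, so after x·y·y·y the machine is still in q5, and z then leads to the accepting state q6. Hence dddddcccdddcc ∈ L(A).

dddddcccdddcc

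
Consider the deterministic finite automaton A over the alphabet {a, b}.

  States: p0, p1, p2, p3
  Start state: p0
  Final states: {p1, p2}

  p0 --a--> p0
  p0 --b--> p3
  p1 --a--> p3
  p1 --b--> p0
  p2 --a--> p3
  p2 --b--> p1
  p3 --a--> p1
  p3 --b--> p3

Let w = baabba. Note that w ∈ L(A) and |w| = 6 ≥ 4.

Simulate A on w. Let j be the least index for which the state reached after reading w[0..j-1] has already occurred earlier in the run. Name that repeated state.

State sequence: p0 -b-> p3 -a-> p1 -a-> p3 -b-> p3 -b-> p3 -a-> p1
First repeat at step 3: p3 was already visited.

The earliest repeat is at step j = 3: A is in p3, which it already visited at step i = 1.
With |Q| = 4, pigeonhole forces a state repeat no later than step 4; the substring read between the first and second visits to that state can be pumped.

p3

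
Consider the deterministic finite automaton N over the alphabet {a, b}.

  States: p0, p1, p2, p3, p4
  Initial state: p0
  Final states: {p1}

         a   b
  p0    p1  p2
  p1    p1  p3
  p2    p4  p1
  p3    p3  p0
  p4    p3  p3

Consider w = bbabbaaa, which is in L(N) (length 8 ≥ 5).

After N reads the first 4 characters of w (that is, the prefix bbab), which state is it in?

p3

Run of N on the first 4 characters of w = b b a b:
  step 0: p0  (start)
  step 1: p2  (read b: p0→p2)
  step 2: p1  (read b: p2→p1)
  step 3: p1  (read a: p1→p1)
  step 4: p3  (read b: p1→p3)

After reading 4 characters, N is in state p3.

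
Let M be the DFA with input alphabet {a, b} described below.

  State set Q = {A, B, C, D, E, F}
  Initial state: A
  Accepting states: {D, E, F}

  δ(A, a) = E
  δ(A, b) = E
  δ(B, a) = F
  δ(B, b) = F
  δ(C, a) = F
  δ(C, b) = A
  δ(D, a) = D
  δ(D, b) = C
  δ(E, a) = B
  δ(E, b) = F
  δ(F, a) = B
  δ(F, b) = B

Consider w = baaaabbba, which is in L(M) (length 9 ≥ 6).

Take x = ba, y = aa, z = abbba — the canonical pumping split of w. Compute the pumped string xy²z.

xy^2z = ba·aa·aa·abbba = baaaaaabbba.
Reading y = aa takes M from B back to B, so after x·y·y the machine is still in B, and z then leads to the accepting state F. Hence baaaaaabbba ∈ L(M).

baaaaaabbba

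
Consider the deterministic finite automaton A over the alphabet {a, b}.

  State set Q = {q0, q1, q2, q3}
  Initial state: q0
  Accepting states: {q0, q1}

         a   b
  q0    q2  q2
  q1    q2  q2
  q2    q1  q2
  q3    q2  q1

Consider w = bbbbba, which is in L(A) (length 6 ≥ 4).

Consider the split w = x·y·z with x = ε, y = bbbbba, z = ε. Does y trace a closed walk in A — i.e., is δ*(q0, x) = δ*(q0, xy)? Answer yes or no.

no

Run of A on the first 6 characters of w = b b b b b a:
  step 0: q0  (start)
  step 1: q2  (read b: q0→q2)
  step 2: q2  (read b: q2→q2)
  step 3: q2  (read b: q2→q2)
  step 4: q2  (read b: q2→q2)
  step 5: q2  (read b: q2→q2)
  step 6: q1  (read a: q2→q1)

After x (step 0): q0. After xy (step 6): q1.
They differ (q0 ≠ q1), so y is not a cycle from the state after x; this split is not the one the pumping-lemma construction produces, and pumping y need not keep the string in L(A).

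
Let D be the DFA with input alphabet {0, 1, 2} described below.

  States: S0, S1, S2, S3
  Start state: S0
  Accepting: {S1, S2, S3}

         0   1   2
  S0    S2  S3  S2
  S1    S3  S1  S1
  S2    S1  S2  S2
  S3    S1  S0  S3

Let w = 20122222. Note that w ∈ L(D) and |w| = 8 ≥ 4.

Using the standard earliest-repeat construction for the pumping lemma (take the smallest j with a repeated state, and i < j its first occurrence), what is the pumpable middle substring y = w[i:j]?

Run of D on w = 2 0 1 2 2 2 2 2:
  step 0: S0  (start)
  step 1: S2  (read 2: S0→S2)
  step 2: S1  (read 0: S2→S1)
  step 3: S1  (read 1: S1→S1)   ← first repeat (S1 seen earlier)
  step 4: S1  (read 2: S1→S1)
  step 5: S1  (read 2: S1→S1)
  step 6: S1  (read 2: S1→S1)
  step 7: S1  (read 2: S1→S1)
  step 8: S1  (read 2: S1→S1)

So i = 2, j = 3, giving x = w[0:2] = 20, y = w[2:3] = 1, z = w[3:8] = 22222.
Check: |xy| = 3 ≤ 4 and |y| = 1 ≥ 1. Reading y takes D from S1 back to S1, so every xyⁱz is accepted.

1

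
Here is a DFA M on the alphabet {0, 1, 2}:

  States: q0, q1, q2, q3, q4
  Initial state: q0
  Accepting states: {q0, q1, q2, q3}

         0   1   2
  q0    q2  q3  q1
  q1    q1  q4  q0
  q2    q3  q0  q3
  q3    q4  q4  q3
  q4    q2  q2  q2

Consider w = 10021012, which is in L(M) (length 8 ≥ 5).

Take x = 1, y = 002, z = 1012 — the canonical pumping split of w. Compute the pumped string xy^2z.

xy^2z = 1·002·002·1012 = 10020021012.
Reading y = 002 takes M from q3 back to q3, so after x·y·y the machine is still in q3, and z then leads to the accepting state q1. Hence 10020021012 ∈ L(M).

10020021012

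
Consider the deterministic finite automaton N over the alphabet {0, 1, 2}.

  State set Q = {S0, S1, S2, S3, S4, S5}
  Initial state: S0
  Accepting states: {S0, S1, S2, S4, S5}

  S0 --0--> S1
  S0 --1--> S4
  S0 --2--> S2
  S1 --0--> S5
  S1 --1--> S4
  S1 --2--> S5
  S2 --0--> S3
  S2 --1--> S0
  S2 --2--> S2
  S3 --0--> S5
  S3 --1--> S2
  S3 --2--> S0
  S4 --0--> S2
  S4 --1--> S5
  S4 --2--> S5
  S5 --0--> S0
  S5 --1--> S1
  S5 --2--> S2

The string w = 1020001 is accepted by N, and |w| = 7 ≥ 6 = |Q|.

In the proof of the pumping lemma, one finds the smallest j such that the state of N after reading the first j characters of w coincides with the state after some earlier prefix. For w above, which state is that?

State sequence: S0 -1-> S4 -0-> S2 -2-> S2 -0-> S3 -0-> S5 -0-> S0 -1-> S4
First repeat at step 3: S2 was already visited.

The earliest repeat is at step j = 3: N is in S2, which it already visited at step i = 2.
Pumping length from the standard proof: p = 6 (the number of states). The repeated state found above gives |xy| = j ≤ 6 and |y| = j − i ≥ 1.

S2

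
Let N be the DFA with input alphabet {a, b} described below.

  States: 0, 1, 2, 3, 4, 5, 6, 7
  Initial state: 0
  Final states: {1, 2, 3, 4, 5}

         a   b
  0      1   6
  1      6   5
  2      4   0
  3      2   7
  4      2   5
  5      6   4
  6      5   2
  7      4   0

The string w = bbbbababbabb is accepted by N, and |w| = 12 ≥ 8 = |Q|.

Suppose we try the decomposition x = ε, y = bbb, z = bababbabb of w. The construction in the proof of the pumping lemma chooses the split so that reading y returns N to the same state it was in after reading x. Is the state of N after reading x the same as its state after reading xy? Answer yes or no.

yes

Run of N on the first 3 characters of w = b b b:
  step 0: 0  (start)
  step 1: 6  (read b: 0→6)
  step 2: 2  (read b: 6→2)
  step 3: 0  (read b: 2→0)

After x (step 0): 0. After xy (step 3): 0.
They match, so y = bbb drives N around a cycle from 0 back to itself; pumping y any number of times keeps N in 0 before reading z, and xyⁱz ∈ L(N) for every i ≥ 0.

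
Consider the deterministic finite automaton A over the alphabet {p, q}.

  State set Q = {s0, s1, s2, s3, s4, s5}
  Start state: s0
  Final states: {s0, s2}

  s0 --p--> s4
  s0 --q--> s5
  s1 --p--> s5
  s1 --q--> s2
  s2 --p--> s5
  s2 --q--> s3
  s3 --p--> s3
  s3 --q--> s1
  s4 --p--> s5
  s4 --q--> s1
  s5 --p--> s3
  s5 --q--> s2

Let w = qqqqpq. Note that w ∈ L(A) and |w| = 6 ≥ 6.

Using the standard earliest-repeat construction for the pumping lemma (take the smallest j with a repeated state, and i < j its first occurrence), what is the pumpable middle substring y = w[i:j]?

qqqp

State sequence: s0 -q-> s5 -q-> s2 -q-> s3 -q-> s1 -p-> s5 -q-> s2
First repeat at step 5: s5 was already visited.

So i = 1, j = 5, giving x = w[0:1] = q, y = w[1:5] = qqqp, z = w[5:6] = q.
Check: |xy| = 5 ≤ 6 and |y| = 4 ≥ 1. Reading y takes A from s5 back to s5, so every xyⁱz is accepted.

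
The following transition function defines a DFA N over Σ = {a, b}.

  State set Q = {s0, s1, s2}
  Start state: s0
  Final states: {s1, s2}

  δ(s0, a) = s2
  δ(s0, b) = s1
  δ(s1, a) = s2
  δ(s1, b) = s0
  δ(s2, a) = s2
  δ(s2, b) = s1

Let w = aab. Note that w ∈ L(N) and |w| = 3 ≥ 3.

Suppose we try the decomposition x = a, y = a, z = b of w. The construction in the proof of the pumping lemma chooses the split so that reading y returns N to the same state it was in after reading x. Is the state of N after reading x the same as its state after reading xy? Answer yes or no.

yes

Run of N on the first 2 characters of w = a a:
  step 0: s0  (start)
  step 1: s2  (read a: s0→s2)
  step 2: s2  (read a: s2→s2)

After x (step 1): s2. After xy (step 2): s2.
They match, so y = a drives N around a cycle from s2 back to itself; pumping y any number of times keeps N in s2 before reading z, and xyⁱz ∈ L(N) for every i ≥ 0.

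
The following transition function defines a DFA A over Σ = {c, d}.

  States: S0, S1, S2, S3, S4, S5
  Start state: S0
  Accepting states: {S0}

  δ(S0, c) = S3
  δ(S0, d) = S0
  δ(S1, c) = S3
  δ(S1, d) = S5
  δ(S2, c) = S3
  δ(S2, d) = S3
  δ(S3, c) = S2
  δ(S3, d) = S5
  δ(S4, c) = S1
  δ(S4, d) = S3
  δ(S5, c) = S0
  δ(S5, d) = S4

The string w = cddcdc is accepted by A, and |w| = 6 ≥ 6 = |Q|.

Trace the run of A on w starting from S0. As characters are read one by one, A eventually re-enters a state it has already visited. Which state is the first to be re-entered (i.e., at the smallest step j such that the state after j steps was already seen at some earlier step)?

Run of A on w = c d d c d c:
  step 0: S0  (start)
  step 1: S3  (read c: S0→S3)
  step 2: S5  (read d: S3→S5)
  step 3: S4  (read d: S5→S4)
  step 4: S1  (read c: S4→S1)
  step 5: S5  (read d: S1→S5)   ← first repeat (S5 seen earlier)
  step 6: S0  (read c: S5→S0)

The earliest repeat is at step j = 5: A is in S5, which it already visited at step i = 2.
With |Q| = 6, pigeonhole forces a state repeat no later than step 6; the substring read between the first and second visits to that state can be pumped.

S5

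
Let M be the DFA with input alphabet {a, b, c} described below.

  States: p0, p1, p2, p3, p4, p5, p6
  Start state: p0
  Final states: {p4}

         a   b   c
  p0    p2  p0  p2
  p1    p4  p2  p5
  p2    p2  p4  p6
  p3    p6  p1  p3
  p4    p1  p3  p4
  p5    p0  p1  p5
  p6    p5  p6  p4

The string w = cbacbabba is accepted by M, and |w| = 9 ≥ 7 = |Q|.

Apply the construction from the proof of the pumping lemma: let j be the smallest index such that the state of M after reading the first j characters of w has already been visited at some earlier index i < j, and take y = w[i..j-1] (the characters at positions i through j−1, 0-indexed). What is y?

Run of M on w = c b a c b a b b a:
  step 0: p0  (start)
  step 1: p2  (read c: p0→p2)
  step 2: p4  (read b: p2→p4)
  step 3: p1  (read a: p4→p1)
  step 4: p5  (read c: p1→p5)
  step 5: p1  (read b: p5→p1)   ← first repeat (p1 seen earlier)
  step 6: p4  (read a: p1→p4)
  step 7: p3  (read b: p4→p3)
  step 8: p1  (read b: p3→p1)
  step 9: p4  (read a: p1→p4)

So i = 3, j = 5, giving x = w[0:3] = cba, y = w[3:5] = cb, z = w[5:9] = abba.
Check: |xy| = 5 ≤ 7 and |y| = 2 ≥ 1. Reading y takes M from p1 back to p1, so every xyⁱz is accepted.

cb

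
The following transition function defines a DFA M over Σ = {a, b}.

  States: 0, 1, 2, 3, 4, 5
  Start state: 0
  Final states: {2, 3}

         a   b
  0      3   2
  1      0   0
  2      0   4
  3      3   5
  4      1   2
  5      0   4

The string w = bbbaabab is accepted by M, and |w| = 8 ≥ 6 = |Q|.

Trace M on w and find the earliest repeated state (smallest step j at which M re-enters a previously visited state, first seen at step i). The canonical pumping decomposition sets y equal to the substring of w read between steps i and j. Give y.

bb

Run of M on w = b b b a a b a b:
  step 0: 0  (start)
  step 1: 2  (read b: 0→2)
  step 2: 4  (read b: 2→4)
  step 3: 2  (read b: 4→2)   ← first repeat (2 seen earlier)
  step 4: 0  (read a: 2→0)
  step 5: 3  (read a: 0→3)
  step 6: 5  (read b: 3→5)
  step 7: 0  (read a: 5→0)
  step 8: 2  (read b: 0→2)

So i = 1, j = 3, giving x = w[0:1] = b, y = w[1:3] = bb, z = w[3:8] = aabab.
Check: |xy| = 3 ≤ 6 and |y| = 2 ≥ 1. Reading y takes M from 2 back to 2, so every xyⁱz is accepted.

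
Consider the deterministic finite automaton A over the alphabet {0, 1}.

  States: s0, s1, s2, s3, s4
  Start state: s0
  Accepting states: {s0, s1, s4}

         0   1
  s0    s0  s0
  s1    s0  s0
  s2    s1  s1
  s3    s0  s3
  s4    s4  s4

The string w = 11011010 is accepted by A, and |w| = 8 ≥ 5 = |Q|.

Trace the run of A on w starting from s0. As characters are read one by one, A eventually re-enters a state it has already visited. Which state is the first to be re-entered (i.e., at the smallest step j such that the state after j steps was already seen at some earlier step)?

State sequence: s0 -1-> s0 -1-> s0 -0-> s0 -1-> s0 -1-> s0 -0-> s0 -1-> s0 -0-> s0
First repeat at step 1: s0 was already visited.

The earliest repeat is at step j = 1: A is in s0, which it already visited at step i = 0.
The DFA has 5 states, so the proof of the pumping lemma guarantees a repeated state among the first 5+1 visited; the segment between the two visits is the pumpable y.

s0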